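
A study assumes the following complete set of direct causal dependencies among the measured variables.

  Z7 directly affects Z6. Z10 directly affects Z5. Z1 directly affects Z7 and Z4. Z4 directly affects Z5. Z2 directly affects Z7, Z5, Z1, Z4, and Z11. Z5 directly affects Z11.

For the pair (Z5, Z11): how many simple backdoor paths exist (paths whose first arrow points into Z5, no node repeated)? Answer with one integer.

A backdoor path from Z5 to Z11 is any simple undirected path whose first edge points into Z5 (i.e. leaves Z5 via a parent).
Parents of Z5: {Z10, Z2, Z4}.
Enumerating:
  P1: Z5 <- Z2 -> Z11
  P2: Z5 <- Z4 <- Z2 -> Z11
  P3: Z5 <- Z4 <- Z1 <- Z2 -> Z11
  P4: Z5 <- Z4 <- Z1 -> Z7 <- Z2 -> Z11
That exhausts the simple backdoor paths. Count: 4.

4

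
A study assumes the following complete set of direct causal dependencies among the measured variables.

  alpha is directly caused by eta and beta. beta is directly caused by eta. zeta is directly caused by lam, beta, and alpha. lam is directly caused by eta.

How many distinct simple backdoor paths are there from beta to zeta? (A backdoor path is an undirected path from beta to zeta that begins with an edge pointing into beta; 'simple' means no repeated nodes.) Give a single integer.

A backdoor path from beta to zeta is any simple undirected path whose first edge points into beta (i.e. leaves beta via a parent).
Parents of beta: {eta}.
Enumerating:
  P1: beta <- eta -> alpha -> zeta
  P2: beta <- eta -> lam -> zeta
That exhausts the simple backdoor paths. Count: 2.

2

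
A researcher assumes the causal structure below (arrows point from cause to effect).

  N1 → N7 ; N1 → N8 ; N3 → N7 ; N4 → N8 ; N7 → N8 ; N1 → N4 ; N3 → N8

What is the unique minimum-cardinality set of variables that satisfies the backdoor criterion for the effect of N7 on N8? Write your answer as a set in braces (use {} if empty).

Variables eligible for adjustment (non-descendants of N7, excluding N7 and N8): {N1, N3, N4}.
Backdoor paths from N7 to N8:
  P1: N7 <- N3 -> N8
  P2: N7 <- N1 -> N4 -> N8
  P3: N7 <- N1 -> N8
The empty set is not sufficient: P1 (N7 <- N3 -> N8) has no collider blocking it and no conditioned non-collider, so it is open.
Try {N1, N3}:
  P1: blocked at fork node N3 ∈ conditioning set.
  P2: blocked at fork node N1 ∈ conditioning set.
  P3: blocked at fork node N1 ∈ conditioning set.
{N1, N3} contains no descendant of N7 and blocks every backdoor path.
Every element of {N1, N3} is needed (dropping N1 leaves P2 open; dropping N3 leaves P1 open), so no proper subset is valid.
Among all size-2 subsets of the eligible variables, only {N1, N3} blocks every backdoor path, so it is the unique smallest valid adjustment set.

{N1, N3}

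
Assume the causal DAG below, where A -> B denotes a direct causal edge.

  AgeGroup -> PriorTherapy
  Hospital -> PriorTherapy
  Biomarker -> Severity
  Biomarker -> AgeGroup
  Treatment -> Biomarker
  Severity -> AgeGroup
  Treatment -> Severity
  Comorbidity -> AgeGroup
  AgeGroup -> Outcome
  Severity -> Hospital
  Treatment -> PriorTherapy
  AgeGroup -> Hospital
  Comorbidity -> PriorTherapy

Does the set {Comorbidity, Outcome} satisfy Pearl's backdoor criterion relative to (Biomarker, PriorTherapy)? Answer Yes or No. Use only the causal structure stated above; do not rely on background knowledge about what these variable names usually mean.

No

Backdoor paths from Biomarker to PriorTherapy (paths whose first edge points into Biomarker):
  P1: Biomarker <- Treatment -> Severity -> AgeGroup <- Comorbidity -> PriorTherapy
  P2: Biomarker <- Treatment -> Severity -> AgeGroup -> Hospital -> PriorTherapy
  P3: Biomarker <- Treatment -> Severity -> AgeGroup -> PriorTherapy
  P4: Biomarker <- Treatment -> Severity -> Hospital <- AgeGroup <- Comorbidity -> PriorTherapy
  P5: Biomarker <- Treatment -> Severity -> Hospital <- AgeGroup -> PriorTherapy
  P6: Biomarker <- Treatment -> Severity -> Hospital -> PriorTherapy
  P7: Biomarker <- Treatment -> PriorTherapy
Condition 1 (no descendant of Biomarker in the set): FAILS — Outcome is a descendant of Biomarker.
Condition 2 (every backdoor path blocked by {Comorbidity, Outcome}):
  P1: blocked at fork node Comorbidity ∈ conditioning set.
  P2: open — no interior node is in the conditioning set.
  P3: open — no interior node is in the conditioning set.
  P4: blocked at collider Hospital (neither it nor any descendant is in the conditioning set).
  P5: blocked at collider Hospital (neither it nor any descendant is in the conditioning set).
  P6: open — no interior node is in the conditioning set.
  P7: open — no interior node is in the conditioning set.
{Comorbidity, Outcome} does not satisfy the backdoor criterion.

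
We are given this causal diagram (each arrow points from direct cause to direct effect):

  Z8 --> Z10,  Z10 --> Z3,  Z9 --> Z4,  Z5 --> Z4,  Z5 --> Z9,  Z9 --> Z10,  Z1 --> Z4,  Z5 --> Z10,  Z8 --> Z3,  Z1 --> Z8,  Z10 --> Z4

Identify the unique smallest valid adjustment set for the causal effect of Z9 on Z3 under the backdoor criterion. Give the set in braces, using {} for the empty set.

Variables eligible for adjustment (non-descendants of Z9, excluding Z9 and Z3): {Z1, Z5, Z8}.
Backdoor paths from Z9 to Z3:
  P1: Z9 <- Z5 -> Z10 <- Z8 -> Z3
  P2: Z9 <- Z5 -> Z10 -> Z4 <- Z1 -> Z8 -> Z3
  P3: Z9 <- Z5 -> Z10 -> Z3
  P4: Z9 <- Z5 -> Z4 <- Z1 -> Z8 -> Z10 -> Z3
  P5: Z9 <- Z5 -> Z4 <- Z1 -> Z8 -> Z3
  P6: Z9 <- Z5 -> Z4 <- Z10 <- Z8 -> Z3
  P7: Z9 <- Z5 -> Z4 <- Z10 -> Z3
The empty set is not sufficient: P3 (Z9 <- Z5 -> Z10 -> Z3) has no collider blocking it and no conditioned non-collider, so it is open.
Try {Z5}:
  P1: blocked at fork node Z5 ∈ conditioning set.
  P2: blocked at fork node Z5 ∈ conditioning set.
  P3: blocked at fork node Z5 ∈ conditioning set.
  P4: blocked at fork node Z5 ∈ conditioning set.
  P5: blocked at fork node Z5 ∈ conditioning set.
  P6: blocked at fork node Z5 ∈ conditioning set.
  P7: blocked at fork node Z5 ∈ conditioning set.
{Z5} contains no descendant of Z9 and blocks every backdoor path.
No other singleton works — e.g. {Z1} leaves P3 open — so {Z5} is the unique smallest valid adjustment set.

{Z5}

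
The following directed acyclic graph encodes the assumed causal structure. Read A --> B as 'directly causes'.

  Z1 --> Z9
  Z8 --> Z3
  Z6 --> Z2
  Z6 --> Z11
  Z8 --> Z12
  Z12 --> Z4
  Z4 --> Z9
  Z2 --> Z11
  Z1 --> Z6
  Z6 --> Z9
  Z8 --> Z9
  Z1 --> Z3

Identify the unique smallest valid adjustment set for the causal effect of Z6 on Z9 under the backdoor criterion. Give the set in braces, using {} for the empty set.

Variables eligible for adjustment (non-descendants of Z6, excluding Z6 and Z9): {Z1, Z12, Z3, Z4, Z8}.
Backdoor paths from Z6 to Z9:
  P1: Z6 <- Z1 -> Z3 <- Z8 -> Z12 -> Z4 -> Z9
  P2: Z6 <- Z1 -> Z3 <- Z8 -> Z9
  P3: Z6 <- Z1 -> Z9
The empty set is not sufficient: P3 (Z6 <- Z1 -> Z9) has no collider blocking it and no conditioned non-collider, so it is open.
Try {Z1}:
  P1: blocked at fork node Z1 ∈ conditioning set.
  P2: blocked at fork node Z1 ∈ conditioning set.
  P3: blocked at fork node Z1 ∈ conditioning set.
{Z1} contains no descendant of Z6 and blocks every backdoor path.
No other singleton works — e.g. {Z8} leaves P3 open — so {Z1} is the unique smallest valid adjustment set.

{Z1}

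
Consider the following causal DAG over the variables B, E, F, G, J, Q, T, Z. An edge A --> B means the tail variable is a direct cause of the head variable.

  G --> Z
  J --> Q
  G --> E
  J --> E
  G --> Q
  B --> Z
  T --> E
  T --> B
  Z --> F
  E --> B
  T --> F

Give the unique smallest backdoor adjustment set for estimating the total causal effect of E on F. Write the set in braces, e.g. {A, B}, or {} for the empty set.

{G, T}

Variables eligible for adjustment (non-descendants of E, excluding E and F): {G, J, Q, T}.
Backdoor paths from E to F:
  P1: E <- T -> B -> Z -> F
  P2: E <- T -> F
  P3: E <- J -> Q <- G -> Z <- B <- T -> F
  P4: E <- J -> Q <- G -> Z -> F
  P5: E <- G -> Z <- B <- T -> F
  P6: E <- G -> Z -> F
The empty set is not sufficient: P1 (E <- T -> B -> Z -> F) has no collider blocking it and no conditioned non-collider, so it is open.
Try {G, T}:
  P1: blocked at fork node T ∈ conditioning set.
  P2: blocked at fork node T ∈ conditioning set.
  P3: blocked at collider Q (neither it nor any descendant is in the conditioning set).
  P4: blocked at collider Q (neither it nor any descendant is in the conditioning set).
  P5: blocked at fork node G ∈ conditioning set.
  P6: blocked at fork node G ∈ conditioning set.
{G, T} contains no descendant of E and blocks every backdoor path.
Every element of {G, T} is needed (dropping G leaves P6 open; dropping T leaves P1 open), so no proper subset is valid.
Among all size-2 subsets of the eligible variables, only {G, T} blocks every backdoor path, so it is the unique smallest valid adjustment set.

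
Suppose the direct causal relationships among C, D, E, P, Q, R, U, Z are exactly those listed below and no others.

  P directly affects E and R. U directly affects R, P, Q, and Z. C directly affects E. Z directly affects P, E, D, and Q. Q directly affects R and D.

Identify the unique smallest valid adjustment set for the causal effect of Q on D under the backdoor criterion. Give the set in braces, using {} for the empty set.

{Z}

Variables eligible for adjustment (non-descendants of Q, excluding Q and D): {C, E, P, U, Z}.
Backdoor paths from Q to D:
  P1: Q <- U -> Z -> D
  P2: Q <- U -> P <- Z -> D
  P3: Q <- U -> P -> E <- Z -> D
  P4: Q <- U -> R <- P <- Z -> D
  P5: Q <- U -> R <- P -> E <- Z -> D
  P6: Q <- Z -> D
The empty set is not sufficient: P1 (Q <- U -> Z -> D) has no collider blocking it and no conditioned non-collider, so it is open.
Try {Z}:
  P1: blocked at chain node Z ∈ conditioning set.
  P2: blocked at collider P (neither it nor any descendant is in the conditioning set).
  P3: blocked at collider E (neither it nor any descendant is in the conditioning set).
  P4: blocked at collider R (neither it nor any descendant is in the conditioning set).
  P5: blocked at collider R (neither it nor any descendant is in the conditioning set).
  P6: blocked at fork node Z ∈ conditioning set.
{Z} contains no descendant of Q and blocks every backdoor path.
No other singleton works — e.g. {C} leaves P1 open — so {Z} is the unique smallest valid adjustment set.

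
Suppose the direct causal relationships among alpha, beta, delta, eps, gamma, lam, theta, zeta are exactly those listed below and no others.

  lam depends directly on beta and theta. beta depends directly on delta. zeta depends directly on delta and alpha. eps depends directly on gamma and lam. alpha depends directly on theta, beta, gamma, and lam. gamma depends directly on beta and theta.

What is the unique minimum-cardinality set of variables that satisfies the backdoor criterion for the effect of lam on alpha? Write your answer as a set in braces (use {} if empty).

Variables eligible for adjustment (non-descendants of lam, excluding lam and alpha): {beta, delta, gamma, theta}.
Backdoor paths from lam to alpha:
  P1: lam <- theta -> gamma <- beta <- delta -> zeta <- alpha
  P2: lam <- theta -> gamma <- beta -> alpha
  P3: lam <- theta -> gamma -> alpha
  P4: lam <- theta -> alpha
  P5: lam <- beta <- delta -> zeta <- alpha
  P6: lam <- beta -> gamma <- theta -> alpha
  P7: lam <- beta -> gamma -> alpha
  P8: lam <- beta -> alpha
The empty set is not sufficient: P3 (lam <- theta -> gamma -> alpha) has no collider blocking it and no conditioned non-collider, so it is open.
Try {beta, theta}:
  P1: blocked at fork node theta ∈ conditioning set.
  P2: blocked at fork node theta ∈ conditioning set.
  P3: blocked at fork node theta ∈ conditioning set.
  P4: blocked at fork node theta ∈ conditioning set.
  P5: blocked at chain node beta ∈ conditioning set.
  P6: blocked at fork node beta ∈ conditioning set.
  P7: blocked at fork node beta ∈ conditioning set.
  P8: blocked at fork node beta ∈ conditioning set.
{beta, theta} contains no descendant of lam and blocks every backdoor path.
Every element of {beta, theta} is needed (dropping beta leaves P7 open; dropping theta leaves P3 open), so no proper subset is valid.
Among all size-2 subsets of the eligible variables, only {beta, theta} blocks every backdoor path, so it is the unique smallest valid adjustment set.

{beta, theta}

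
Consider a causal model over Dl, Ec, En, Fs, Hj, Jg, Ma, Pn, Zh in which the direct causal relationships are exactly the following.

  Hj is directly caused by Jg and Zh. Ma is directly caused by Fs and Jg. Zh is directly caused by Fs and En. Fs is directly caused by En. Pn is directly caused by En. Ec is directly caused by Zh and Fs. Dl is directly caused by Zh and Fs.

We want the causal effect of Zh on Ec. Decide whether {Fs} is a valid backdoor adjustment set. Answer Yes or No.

Yes

Backdoor paths from Zh to Ec (paths whose first edge points into Zh):
  P1: Zh <- En -> Fs -> Ec
  P2: Zh <- Fs -> Ec
Condition 1 (no descendant of Zh in the set): holds — descendants of Zh are {Dl, Ec, Hj}; none are in {Fs}.
Condition 2 (every backdoor path blocked by {Fs}):
  P1: blocked at chain node Fs ∈ conditioning set.
  P2: blocked at fork node Fs ∈ conditioning set.
{Fs} satisfies the backdoor criterion.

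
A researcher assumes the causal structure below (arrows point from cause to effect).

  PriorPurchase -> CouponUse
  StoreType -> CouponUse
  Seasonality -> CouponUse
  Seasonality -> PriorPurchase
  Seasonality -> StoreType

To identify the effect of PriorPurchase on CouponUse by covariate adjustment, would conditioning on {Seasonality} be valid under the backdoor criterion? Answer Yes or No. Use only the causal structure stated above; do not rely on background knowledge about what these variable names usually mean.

Yes

Backdoor paths from PriorPurchase to CouponUse (paths whose first edge points into PriorPurchase):
  P1: PriorPurchase <- Seasonality -> StoreType -> CouponUse
  P2: PriorPurchase <- Seasonality -> CouponUse
Condition 1 (no descendant of PriorPurchase in the set): holds — descendants of PriorPurchase are {CouponUse}; none are in {Seasonality}.
Condition 2 (every backdoor path blocked by {Seasonality}):
  P1: blocked at fork node Seasonality ∈ conditioning set.
  P2: blocked at fork node Seasonality ∈ conditioning set.
{Seasonality} satisfies the backdoor criterion.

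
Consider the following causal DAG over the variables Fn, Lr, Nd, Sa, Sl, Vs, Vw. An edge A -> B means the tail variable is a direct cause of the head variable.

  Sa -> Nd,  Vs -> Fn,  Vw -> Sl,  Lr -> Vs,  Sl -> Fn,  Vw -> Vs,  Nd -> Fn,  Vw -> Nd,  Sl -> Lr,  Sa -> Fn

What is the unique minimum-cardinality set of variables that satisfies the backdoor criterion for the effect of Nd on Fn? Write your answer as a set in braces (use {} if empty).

Variables eligible for adjustment (non-descendants of Nd, excluding Nd and Fn): {Lr, Sa, Sl, Vs, Vw}.
Backdoor paths from Nd to Fn:
  P1: Nd <- Vw -> Sl -> Lr -> Vs -> Fn
  P2: Nd <- Vw -> Sl -> Fn
  P3: Nd <- Vw -> Vs <- Lr <- Sl -> Fn
  P4: Nd <- Vw -> Vs -> Fn
  P5: Nd <- Sa -> Fn
The empty set is not sufficient: P1 (Nd <- Vw -> Sl -> Lr -> Vs -> Fn) has no collider blocking it and no conditioned non-collider, so it is open.
Try {Sa, Vw}:
  P1: blocked at fork node Vw ∈ conditioning set.
  P2: blocked at fork node Vw ∈ conditioning set.
  P3: blocked at fork node Vw ∈ conditioning set.
  P4: blocked at fork node Vw ∈ conditioning set.
  P5: blocked at fork node Sa ∈ conditioning set.
{Sa, Vw} contains no descendant of Nd and blocks every backdoor path.
Every element of {Sa, Vw} is needed (dropping Sa leaves P5 open; dropping Vw leaves P1 open), so no proper subset is valid.
Among all size-2 subsets of the eligible variables, only {Sa, Vw} blocks every backdoor path, so it is the unique smallest valid adjustment set.

{Sa, Vw}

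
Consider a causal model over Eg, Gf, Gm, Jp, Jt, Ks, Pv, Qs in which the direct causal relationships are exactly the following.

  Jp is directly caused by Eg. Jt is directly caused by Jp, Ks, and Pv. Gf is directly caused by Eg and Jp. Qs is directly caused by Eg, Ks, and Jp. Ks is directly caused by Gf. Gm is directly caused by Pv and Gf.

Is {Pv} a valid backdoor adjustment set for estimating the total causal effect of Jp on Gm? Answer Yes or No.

Backdoor paths from Jp to Gm (paths whose first edge points into Jp):
  P1: Jp <- Eg -> Gf -> Ks -> Jt <- Pv -> Gm
  P2: Jp <- Eg -> Gf -> Gm
  P3: Jp <- Eg -> Qs <- Ks <- Gf -> Gm
  P4: Jp <- Eg -> Qs <- Ks -> Jt <- Pv -> Gm
Condition 1 (no descendant of Jp in the set): holds — descendants of Jp are {Gf, Gm, Jt, Ks, Qs}; none are in {Pv}.
Condition 2 (every backdoor path blocked by {Pv}):
  P1: blocked at collider Jt (neither it nor any descendant is in the conditioning set).
  P2: open — no interior node is in the conditioning set.
  P3: blocked at collider Qs (neither it nor any descendant is in the conditioning set).
  P4: blocked at collider Qs (neither it nor any descendant is in the conditioning set).
{Pv} does not satisfy the backdoor criterion.

No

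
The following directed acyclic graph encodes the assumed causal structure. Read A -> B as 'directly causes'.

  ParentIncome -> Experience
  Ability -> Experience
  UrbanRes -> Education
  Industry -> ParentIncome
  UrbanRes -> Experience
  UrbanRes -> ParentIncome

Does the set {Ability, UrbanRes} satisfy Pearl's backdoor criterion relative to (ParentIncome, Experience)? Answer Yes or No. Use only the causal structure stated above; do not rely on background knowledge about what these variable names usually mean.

Backdoor paths from ParentIncome to Experience (paths whose first edge points into ParentIncome):
  P1: ParentIncome <- UrbanRes -> Experience
Condition 1 (no descendant of ParentIncome in the set): holds — descendants of ParentIncome are {Experience}; none are in {Ability, UrbanRes}.
Condition 2 (every backdoor path blocked by {Ability, UrbanRes}):
  P1: blocked at fork node UrbanRes ∈ conditioning set.
{Ability, UrbanRes} satisfies the backdoor criterion.

Yes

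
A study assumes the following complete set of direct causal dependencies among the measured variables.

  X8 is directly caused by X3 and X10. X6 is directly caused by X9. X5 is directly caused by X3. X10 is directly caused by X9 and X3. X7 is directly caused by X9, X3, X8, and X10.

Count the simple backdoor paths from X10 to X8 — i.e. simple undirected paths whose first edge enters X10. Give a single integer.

4

A backdoor path from X10 to X8 is any simple undirected path whose first edge points into X10 (i.e. leaves X10 via a parent).
Parents of X10: {X3, X9}.
Enumerating:
  P1: X10 <- X9 -> X7 <- X3 -> X8
  P2: X10 <- X9 -> X7 <- X8
  P3: X10 <- X3 -> X8
  P4: X10 <- X3 -> X7 <- X8
That exhausts the simple backdoor paths. Count: 4.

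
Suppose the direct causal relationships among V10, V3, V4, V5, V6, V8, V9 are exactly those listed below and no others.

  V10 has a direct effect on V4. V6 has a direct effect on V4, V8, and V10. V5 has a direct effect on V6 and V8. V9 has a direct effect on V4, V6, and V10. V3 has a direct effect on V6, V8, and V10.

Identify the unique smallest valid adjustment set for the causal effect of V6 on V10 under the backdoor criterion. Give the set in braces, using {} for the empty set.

{V3, V9}

Variables eligible for adjustment (non-descendants of V6, excluding V6 and V10): {V3, V5, V9}.
Backdoor paths from V6 to V10:
  P1: V6 <- V5 -> V8 <- V3 -> V10
  P2: V6 <- V9 -> V10
  P3: V6 <- V9 -> V4 <- V10
  P4: V6 <- V3 -> V10
The empty set is not sufficient: P2 (V6 <- V9 -> V10) has no collider blocking it and no conditioned non-collider, so it is open.
Try {V3, V9}:
  P1: blocked at collider V8 (neither it nor any descendant is in the conditioning set).
  P2: blocked at fork node V9 ∈ conditioning set.
  P3: blocked at fork node V9 ∈ conditioning set.
  P4: blocked at fork node V3 ∈ conditioning set.
{V3, V9} contains no descendant of V6 and blocks every backdoor path.
Every element of {V3, V9} is needed (dropping V3 leaves P4 open; dropping V9 leaves P2 open), so no proper subset is valid.
Among all size-2 subsets of the eligible variables, only {V3, V9} blocks every backdoor path, so it is the unique smallest valid adjustment set.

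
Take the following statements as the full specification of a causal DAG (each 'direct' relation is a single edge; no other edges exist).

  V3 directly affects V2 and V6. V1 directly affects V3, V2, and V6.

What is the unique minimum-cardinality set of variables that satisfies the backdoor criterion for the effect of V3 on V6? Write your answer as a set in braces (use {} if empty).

{V1}

Variables eligible for adjustment (non-descendants of V3, excluding V3 and V6): {V1}.
Backdoor paths from V3 to V6:
  P1: V3 <- V1 -> V6
The empty set is not sufficient: P1 (V3 <- V1 -> V6) has no collider blocking it and no conditioned non-collider, so it is open.
Try {V1}:
  P1: blocked at fork node V1 ∈ conditioning set.
{V1} contains no descendant of V3 and blocks every backdoor path.
{V1} is the unique smallest valid adjustment set.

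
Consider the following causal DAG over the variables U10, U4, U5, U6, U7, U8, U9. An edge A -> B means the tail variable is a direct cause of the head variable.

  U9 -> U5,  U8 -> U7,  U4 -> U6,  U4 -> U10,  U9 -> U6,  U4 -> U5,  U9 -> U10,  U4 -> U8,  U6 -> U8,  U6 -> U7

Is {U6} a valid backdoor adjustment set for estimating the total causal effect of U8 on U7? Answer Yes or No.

Backdoor paths from U8 to U7 (paths whose first edge points into U8):
  P1: U8 <- U4 -> U6 -> U7
  P2: U8 <- U4 -> U5 <- U9 -> U6 -> U7
  P3: U8 <- U4 -> U10 <- U9 -> U6 -> U7
  P4: U8 <- U6 -> U7
Condition 1 (no descendant of U8 in the set): holds — descendants of U8 are {U7}; none are in {U6}.
Condition 2 (every backdoor path blocked by {U6}):
  P1: blocked at chain node U6 ∈ conditioning set.
  P2: blocked at collider U5 (neither it nor any descendant is in the conditioning set).
  P3: blocked at collider U10 (neither it nor any descendant is in the conditioning set).
  P4: blocked at fork node U6 ∈ conditioning set.
{U6} satisfies the backdoor criterion.

Yes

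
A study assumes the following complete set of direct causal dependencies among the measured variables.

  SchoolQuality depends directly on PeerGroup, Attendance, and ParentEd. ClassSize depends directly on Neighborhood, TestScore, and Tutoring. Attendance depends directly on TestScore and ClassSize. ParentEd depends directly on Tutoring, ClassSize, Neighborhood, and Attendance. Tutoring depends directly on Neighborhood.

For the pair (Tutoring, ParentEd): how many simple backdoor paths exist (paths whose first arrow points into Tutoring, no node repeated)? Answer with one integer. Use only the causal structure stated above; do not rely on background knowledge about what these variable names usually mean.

6

A backdoor path from Tutoring to ParentEd is any simple undirected path whose first edge points into Tutoring (i.e. leaves Tutoring via a parent).
Parents of Tutoring: {Neighborhood}.
Enumerating:
  P1: Tutoring <- Neighborhood -> ClassSize <- TestScore -> Attendance -> ParentEd
  P2: Tutoring <- Neighborhood -> ClassSize <- TestScore -> Attendance -> SchoolQuality <- ParentEd
  P3: Tutoring <- Neighborhood -> ClassSize -> Attendance -> ParentEd
  P4: Tutoring <- Neighborhood -> ClassSize -> Attendance -> SchoolQuality <- ParentEd
  P5: Tutoring <- Neighborhood -> ClassSize -> ParentEd
  P6: Tutoring <- Neighborhood -> ParentEd
That exhausts the simple backdoor paths. Count: 6.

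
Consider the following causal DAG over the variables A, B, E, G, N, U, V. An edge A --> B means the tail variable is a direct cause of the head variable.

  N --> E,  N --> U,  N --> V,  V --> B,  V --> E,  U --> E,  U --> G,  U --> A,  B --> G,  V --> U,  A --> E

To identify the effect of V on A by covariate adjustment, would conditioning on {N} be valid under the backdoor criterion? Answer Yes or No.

Yes

Backdoor paths from V to A (paths whose first edge points into V):
  P1: V <- N -> U -> A
  P2: V <- N -> U -> E <- A
  P3: V <- N -> E <- U -> A
  P4: V <- N -> E <- A
Condition 1 (no descendant of V in the set): holds — descendants of V are {A, B, E, G, U}; none are in {N}.
Condition 2 (every backdoor path blocked by {N}):
  P1: blocked at fork node N ∈ conditioning set.
  P2: blocked at fork node N ∈ conditioning set.
  P3: blocked at fork node N ∈ conditioning set.
  P4: blocked at fork node N ∈ conditioning set.
{N} satisfies the backdoor criterion.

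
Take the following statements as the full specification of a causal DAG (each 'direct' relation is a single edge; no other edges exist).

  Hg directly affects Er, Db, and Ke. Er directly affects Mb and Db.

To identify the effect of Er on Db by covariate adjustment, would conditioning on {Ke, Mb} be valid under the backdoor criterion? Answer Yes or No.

No

Backdoor paths from Er to Db (paths whose first edge points into Er):
  P1: Er <- Hg -> Db
Condition 1 (no descendant of Er in the set): FAILS — Mb is a descendant of Er.
Condition 2 (every backdoor path blocked by {Ke, Mb}):
  P1: open — no interior node is in the conditioning set.
{Ke, Mb} does not satisfy the backdoor criterion.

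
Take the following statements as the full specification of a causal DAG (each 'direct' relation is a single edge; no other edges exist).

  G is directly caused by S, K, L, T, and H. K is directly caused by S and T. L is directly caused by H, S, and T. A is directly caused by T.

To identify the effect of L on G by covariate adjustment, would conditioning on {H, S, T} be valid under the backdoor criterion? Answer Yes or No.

Backdoor paths from L to G (paths whose first edge points into L):
  P1: L <- T -> K <- S -> G
  P2: L <- T -> K -> G
  P3: L <- T -> G
  P4: L <- S -> K <- T -> G
  P5: L <- S -> K -> G
  P6: L <- S -> G
  P7: L <- H -> G
Condition 1 (no descendant of L in the set): holds — descendants of L are {G}; none are in {H, S, T}.
Condition 2 (every backdoor path blocked by {H, S, T}):
  P1: blocked at fork node T ∈ conditioning set.
  P2: blocked at fork node T ∈ conditioning set.
  P3: blocked at fork node T ∈ conditioning set.
  P4: blocked at fork node S ∈ conditioning set.
  P5: blocked at fork node S ∈ conditioning set.
  P6: blocked at fork node S ∈ conditioning set.
  P7: blocked at fork node H ∈ conditioning set.
{H, S, T} satisfies the backdoor criterion.

Yes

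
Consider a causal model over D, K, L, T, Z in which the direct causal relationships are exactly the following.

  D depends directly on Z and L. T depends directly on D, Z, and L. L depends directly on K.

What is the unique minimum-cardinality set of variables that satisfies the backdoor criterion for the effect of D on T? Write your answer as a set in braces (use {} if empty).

Variables eligible for adjustment (non-descendants of D, excluding D and T): {K, L, Z}.
Backdoor paths from D to T:
  P1: D <- Z -> T
  P2: D <- L -> T
The empty set is not sufficient: P1 (D <- Z -> T) has no collider blocking it and no conditioned non-collider, so it is open.
Try {L, Z}:
  P1: blocked at fork node Z ∈ conditioning set.
  P2: blocked at fork node L ∈ conditioning set.
{L, Z} contains no descendant of D and blocks every backdoor path.
Every element of {L, Z} is needed (dropping L leaves P2 open; dropping Z leaves P1 open), so no proper subset is valid.
Among all size-2 subsets of the eligible variables, only {L, Z} blocks every backdoor path, so it is the unique smallest valid adjustment set.

{L, Z}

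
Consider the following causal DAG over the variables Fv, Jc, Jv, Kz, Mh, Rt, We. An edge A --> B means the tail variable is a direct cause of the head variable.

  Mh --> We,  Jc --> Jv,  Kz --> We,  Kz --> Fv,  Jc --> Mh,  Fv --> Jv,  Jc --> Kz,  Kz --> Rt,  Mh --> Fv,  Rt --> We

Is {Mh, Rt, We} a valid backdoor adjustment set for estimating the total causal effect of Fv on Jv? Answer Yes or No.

No

Backdoor paths from Fv to Jv (paths whose first edge points into Fv):
  P1: Fv <- Mh <- Jc -> Jv
  P2: Fv <- Mh -> We <- Kz <- Jc -> Jv
  P3: Fv <- Mh -> We <- Rt <- Kz <- Jc -> Jv
  P4: Fv <- Kz <- Jc -> Jv
  P5: Fv <- Kz -> Rt -> We <- Mh <- Jc -> Jv
  P6: Fv <- Kz -> We <- Mh <- Jc -> Jv
Condition 1 (no descendant of Fv in the set): holds — descendants of Fv are {Jv}; none are in {Mh, Rt, We}.
Condition 2 (every backdoor path blocked by {Mh, Rt, We}):
  P1: blocked at chain node Mh ∈ conditioning set.
  P2: blocked at fork node Mh ∈ conditioning set.
  P3: blocked at fork node Mh ∈ conditioning set.
  P4: open — no interior node is in the conditioning set.
  P5: blocked at chain node Rt ∈ conditioning set.
  P6: blocked at chain node Mh ∈ conditioning set.
{Mh, Rt, We} does not satisfy the backdoor criterion.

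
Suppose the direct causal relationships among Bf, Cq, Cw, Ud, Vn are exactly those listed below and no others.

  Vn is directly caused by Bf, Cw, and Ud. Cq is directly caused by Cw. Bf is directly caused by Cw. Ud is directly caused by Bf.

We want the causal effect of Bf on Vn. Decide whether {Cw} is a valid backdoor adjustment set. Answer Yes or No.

Yes

Backdoor paths from Bf to Vn (paths whose first edge points into Bf):
  P1: Bf <- Cw -> Vn
Condition 1 (no descendant of Bf in the set): holds — descendants of Bf are {Ud, Vn}; none are in {Cw}.
Condition 2 (every backdoor path blocked by {Cw}):
  P1: blocked at fork node Cw ∈ conditioning set.
{Cw} satisfies the backdoor criterion.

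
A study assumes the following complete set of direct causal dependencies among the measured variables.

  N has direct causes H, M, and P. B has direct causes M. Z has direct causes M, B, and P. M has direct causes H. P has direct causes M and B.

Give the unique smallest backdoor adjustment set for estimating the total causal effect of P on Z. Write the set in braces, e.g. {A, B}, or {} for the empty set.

{B, M}

Variables eligible for adjustment (non-descendants of P, excluding P and Z): {B, H, M}.
Backdoor paths from P to Z:
  P1: P <- M -> B -> Z
  P2: P <- M -> Z
  P3: P <- B <- M -> Z
  P4: P <- B -> Z
The empty set is not sufficient: P1 (P <- M -> B -> Z) has no collider blocking it and no conditioned non-collider, so it is open.
Try {B, M}:
  P1: blocked at fork node M ∈ conditioning set.
  P2: blocked at fork node M ∈ conditioning set.
  P3: blocked at chain node B ∈ conditioning set.
  P4: blocked at fork node B ∈ conditioning set.
{B, M} contains no descendant of P and blocks every backdoor path.
Every element of {B, M} is needed (dropping B leaves P4 open; dropping M leaves P2 open), so no proper subset is valid.
Among all size-2 subsets of the eligible variables, only {B, M} blocks every backdoor path, so it is the unique smallest valid adjustment set.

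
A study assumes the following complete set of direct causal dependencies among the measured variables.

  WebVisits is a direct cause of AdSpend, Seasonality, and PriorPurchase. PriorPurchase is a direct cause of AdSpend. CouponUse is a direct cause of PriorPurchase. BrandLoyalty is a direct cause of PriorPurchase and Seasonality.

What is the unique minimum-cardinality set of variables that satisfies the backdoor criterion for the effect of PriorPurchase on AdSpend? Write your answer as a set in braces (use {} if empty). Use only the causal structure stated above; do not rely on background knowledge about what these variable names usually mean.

Variables eligible for adjustment (non-descendants of PriorPurchase, excluding PriorPurchase and AdSpend): {BrandLoyalty, CouponUse, Seasonality, WebVisits}.
Backdoor paths from PriorPurchase to AdSpend:
  P1: PriorPurchase <- BrandLoyalty -> Seasonality <- WebVisits -> AdSpend
  P2: PriorPurchase <- WebVisits -> AdSpend
The empty set is not sufficient: P2 (PriorPurchase <- WebVisits -> AdSpend) has no collider blocking it and no conditioned non-collider, so it is open.
Try {WebVisits}:
  P1: blocked at collider Seasonality (neither it nor any descendant is in the conditioning set).
  P2: blocked at fork node WebVisits ∈ conditioning set.
{WebVisits} contains no descendant of PriorPurchase and blocks every backdoor path.
No other singleton works — e.g. {BrandLoyalty} leaves P2 open — so {WebVisits} is the unique smallest valid adjustment set.

{WebVisits}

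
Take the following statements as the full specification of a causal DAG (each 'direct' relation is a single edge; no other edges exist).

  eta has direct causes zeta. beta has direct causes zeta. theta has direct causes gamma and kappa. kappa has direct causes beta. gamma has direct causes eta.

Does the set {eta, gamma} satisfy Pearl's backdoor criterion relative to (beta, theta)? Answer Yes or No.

Backdoor paths from beta to theta (paths whose first edge points into beta):
  P1: beta <- zeta -> eta -> gamma -> theta
Condition 1 (no descendant of beta in the set): holds — descendants of beta are {kappa, theta}; none are in {eta, gamma}.
Condition 2 (every backdoor path blocked by {eta, gamma}):
  P1: blocked at chain node eta ∈ conditioning set.
{eta, gamma} satisfies the backdoor criterion.

Yes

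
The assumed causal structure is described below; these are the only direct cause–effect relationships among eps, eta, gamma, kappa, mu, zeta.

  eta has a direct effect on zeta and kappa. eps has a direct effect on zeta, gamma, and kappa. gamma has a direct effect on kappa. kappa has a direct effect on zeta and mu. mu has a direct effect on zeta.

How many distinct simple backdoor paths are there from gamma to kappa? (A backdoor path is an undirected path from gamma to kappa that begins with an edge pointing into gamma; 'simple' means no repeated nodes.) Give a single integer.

A backdoor path from gamma to kappa is any simple undirected path whose first edge points into gamma (i.e. leaves gamma via a parent).
Parents of gamma: {eps}.
Enumerating:
  P1: gamma <- eps -> kappa
  P2: gamma <- eps -> zeta <- eta -> kappa
  P3: gamma <- eps -> zeta <- kappa
  P4: gamma <- eps -> zeta <- mu <- kappa
That exhausts the simple backdoor paths. Count: 4.

4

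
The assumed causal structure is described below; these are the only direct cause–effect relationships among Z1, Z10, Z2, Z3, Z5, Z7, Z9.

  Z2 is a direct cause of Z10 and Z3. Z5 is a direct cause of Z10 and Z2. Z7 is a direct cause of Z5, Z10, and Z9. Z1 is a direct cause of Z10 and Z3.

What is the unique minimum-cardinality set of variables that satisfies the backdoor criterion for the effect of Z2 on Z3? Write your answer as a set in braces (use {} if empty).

{}

Variables eligible for adjustment (non-descendants of Z2, excluding Z2 and Z3): {Z1, Z5, Z7, Z9}.
Backdoor paths from Z2 to Z3:
  P1: Z2 <- Z5 <- Z7 -> Z10 <- Z1 -> Z3
  P2: Z2 <- Z5 -> Z10 <- Z1 -> Z3
Each backdoor path contains an unconditioned collider, so every path is already blocked with the empty conditioning set:
  P1: blocked at collider Z10 (neither it nor any descendant is in the conditioning set).
  P2: blocked at collider Z10 (neither it nor any descendant is in the conditioning set).
The empty set is therefore the unique smallest valid set.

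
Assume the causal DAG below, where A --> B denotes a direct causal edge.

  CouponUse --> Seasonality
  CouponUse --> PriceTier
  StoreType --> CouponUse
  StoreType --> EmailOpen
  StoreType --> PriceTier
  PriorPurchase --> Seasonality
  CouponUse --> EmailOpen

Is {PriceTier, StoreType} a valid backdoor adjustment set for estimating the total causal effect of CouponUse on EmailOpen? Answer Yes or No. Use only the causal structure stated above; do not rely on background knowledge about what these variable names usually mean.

Backdoor paths from CouponUse to EmailOpen (paths whose first edge points into CouponUse):
  P1: CouponUse <- StoreType -> EmailOpen
Condition 1 (no descendant of CouponUse in the set): FAILS — PriceTier is a descendant of CouponUse.
Condition 2 (every backdoor path blocked by {PriceTier, StoreType}):
  P1: blocked at fork node StoreType ∈ conditioning set.
{PriceTier, StoreType} does not satisfy the backdoor criterion.

No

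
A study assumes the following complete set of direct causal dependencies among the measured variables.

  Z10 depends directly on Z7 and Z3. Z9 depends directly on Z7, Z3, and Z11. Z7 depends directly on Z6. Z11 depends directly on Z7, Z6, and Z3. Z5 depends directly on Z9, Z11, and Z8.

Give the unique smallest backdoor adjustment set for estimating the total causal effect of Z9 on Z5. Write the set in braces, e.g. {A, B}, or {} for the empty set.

Variables eligible for adjustment (non-descendants of Z9, excluding Z9 and Z5): {Z10, Z11, Z3, Z6, Z7, Z8}.
Backdoor paths from Z9 to Z5:
  P1: Z9 <- Z3 -> Z10 <- Z7 <- Z6 -> Z11 -> Z5
  P2: Z9 <- Z3 -> Z10 <- Z7 -> Z11 -> Z5
  P3: Z9 <- Z3 -> Z11 -> Z5
  P4: Z9 <- Z7 <- Z6 -> Z11 -> Z5
  P5: Z9 <- Z7 -> Z10 <- Z3 -> Z11 -> Z5
  P6: Z9 <- Z7 -> Z11 -> Z5
  P7: Z9 <- Z11 -> Z5
The empty set is not sufficient: P3 (Z9 <- Z3 -> Z11 -> Z5) has no collider blocking it and no conditioned non-collider, so it is open.
Try {Z11}:
  P1: blocked at collider Z10 (neither it nor any descendant is in the conditioning set).
  P2: blocked at collider Z10 (neither it nor any descendant is in the conditioning set).
  P3: blocked at chain node Z11 ∈ conditioning set.
  P4: blocked at chain node Z11 ∈ conditioning set.
  P5: blocked at collider Z10 (neither it nor any descendant is in the conditioning set).
  P6: blocked at chain node Z11 ∈ conditioning set.
  P7: blocked at fork node Z11 ∈ conditioning set.
{Z11} contains no descendant of Z9 and blocks every backdoor path.
No other singleton works — e.g. {Z6} leaves P3 open — so {Z11} is the unique smallest valid adjustment set.

{Z11}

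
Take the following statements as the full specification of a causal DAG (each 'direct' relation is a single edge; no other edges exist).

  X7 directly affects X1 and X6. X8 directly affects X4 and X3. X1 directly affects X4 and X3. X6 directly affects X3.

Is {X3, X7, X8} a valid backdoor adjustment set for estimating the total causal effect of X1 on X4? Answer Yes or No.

No

Backdoor paths from X1 to X4 (paths whose first edge points into X1):
  P1: X1 <- X7 -> X6 -> X3 <- X8 -> X4
Condition 1 (no descendant of X1 in the set): FAILS — X3 is a descendant of X1.
Condition 2 (every backdoor path blocked by {X3, X7, X8}):
  P1: blocked at fork node X7 ∈ conditioning set.
{X3, X7, X8} does not satisfy the backdoor criterion.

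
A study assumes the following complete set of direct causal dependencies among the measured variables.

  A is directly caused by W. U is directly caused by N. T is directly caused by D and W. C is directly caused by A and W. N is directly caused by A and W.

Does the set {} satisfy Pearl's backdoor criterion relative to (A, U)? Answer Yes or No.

No

Backdoor paths from A to U (paths whose first edge points into A):
  P1: A <- W -> N -> U
Condition 1 (no descendant of A in the set): holds — descendants of A are {C, N, U}; none are in {}.
Condition 2 (every backdoor path blocked by {}):
  P1: open — no interior node is in the conditioning set.
{} does not satisfy the backdoor criterion.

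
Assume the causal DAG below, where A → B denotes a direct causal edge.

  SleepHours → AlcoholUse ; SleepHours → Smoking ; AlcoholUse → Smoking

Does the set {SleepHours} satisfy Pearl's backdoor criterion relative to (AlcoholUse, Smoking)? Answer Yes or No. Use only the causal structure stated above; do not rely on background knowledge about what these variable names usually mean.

Yes

Backdoor paths from AlcoholUse to Smoking (paths whose first edge points into AlcoholUse):
  P1: AlcoholUse <- SleepHours -> Smoking
Condition 1 (no descendant of AlcoholUse in the set): holds — descendants of AlcoholUse are {Smoking}; none are in {SleepHours}.
Condition 2 (every backdoor path blocked by {SleepHours}):
  P1: blocked at fork node SleepHours ∈ conditioning set.
{SleepHours} satisfies the backdoor criterion.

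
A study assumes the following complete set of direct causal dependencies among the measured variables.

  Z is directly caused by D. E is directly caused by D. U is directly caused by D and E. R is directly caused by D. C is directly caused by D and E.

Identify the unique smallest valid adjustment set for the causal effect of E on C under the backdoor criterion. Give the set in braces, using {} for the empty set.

Variables eligible for adjustment (non-descendants of E, excluding E and C): {D, R, Z}.
Backdoor paths from E to C:
  P1: E <- D -> C
The empty set is not sufficient: P1 (E <- D -> C) has no collider blocking it and no conditioned non-collider, so it is open.
Try {D}:
  P1: blocked at fork node D ∈ conditioning set.
{D} contains no descendant of E and blocks every backdoor path.
No other singleton works — e.g. {R} leaves P1 open — so {D} is the unique smallest valid adjustment set.

{D}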